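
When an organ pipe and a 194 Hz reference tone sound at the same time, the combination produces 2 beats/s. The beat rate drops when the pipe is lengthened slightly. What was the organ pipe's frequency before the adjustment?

196 Hz

|f − 194| = 2, so the organ pipe was at either 192 Hz or 196 Hz.
A longer pipe has a lower fundamental; the adjustment lowers the organ pipe's frequency.
The beat rate fell, so the adjustment moved the organ pipe toward 194 Hz — it must have started above the reference.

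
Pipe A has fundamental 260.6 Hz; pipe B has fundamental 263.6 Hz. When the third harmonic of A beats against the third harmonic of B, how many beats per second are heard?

9.0 Hz

Third harmonic of the first: 3·260.6 = 781.8 Hz.
Third harmonic of the second: 3·263.6 = 790.8 Hz.
f_beat = |781.8 − 790.8| = 9.0 Hz.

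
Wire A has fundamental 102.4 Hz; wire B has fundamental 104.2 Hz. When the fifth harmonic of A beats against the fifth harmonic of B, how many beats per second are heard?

Fifth harmonic of the first: 5·102.4 = 512.0 Hz.
Fifth harmonic of the second: 5·104.2 = 521.0 Hz.
f_beat = |512.0 − 521.0| = 9.0 Hz.

9.0 Hz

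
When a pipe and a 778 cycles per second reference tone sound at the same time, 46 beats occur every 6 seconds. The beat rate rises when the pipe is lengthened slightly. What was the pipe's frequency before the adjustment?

770.3333 Hz

Beat frequency = 46/6 = 7.6667 Hz.
|f − 778| = 7.6667, so the pipe was at either 770.3333 Hz or 785.6667 Hz.
A longer pipe has a lower fundamental; the adjustment lowers the pipe's frequency.
The beat rate rose, so the adjustment moved the pipe further from 778 Hz — it was already below the reference.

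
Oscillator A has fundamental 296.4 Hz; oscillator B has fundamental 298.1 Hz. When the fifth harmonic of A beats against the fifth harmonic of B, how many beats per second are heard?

8.5 Hz

Fifth harmonic of the first: 5·296.4 = 1482.0 Hz.
Fifth harmonic of the second: 5·298.1 = 1490.5 Hz.
f_beat = |1482.0 − 1490.5| = 8.5 Hz.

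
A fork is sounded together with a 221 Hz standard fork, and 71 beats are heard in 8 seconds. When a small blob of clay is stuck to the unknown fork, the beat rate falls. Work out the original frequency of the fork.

229.875 Hz

Beat frequency = 71/8 = 8.875 Hz.
|f − 221| = 8.875, so the fork was at either 212.125 Hz or 229.875 Hz.
Adding mass to a fork lowers its frequency; the adjustment lowers the fork's frequency.
The beat rate fell, so the adjustment moved the fork toward 221 Hz — it must have started above the reference.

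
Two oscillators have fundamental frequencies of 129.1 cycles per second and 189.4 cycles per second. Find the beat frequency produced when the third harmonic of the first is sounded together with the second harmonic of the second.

8.5 Hz

Third harmonic of the first: 3·129.1 = 387.3 Hz.
Second harmonic of the second: 2·189.4 = 378.8 Hz.
f_beat = |387.3 − 378.8| = 8.5 Hz.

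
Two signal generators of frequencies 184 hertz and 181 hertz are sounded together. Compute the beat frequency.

3 Hz

Beats arise from superposition of two nearby frequencies; the beat rate is |f₁ − f₂|.
|184 − 181| = 3 Hz.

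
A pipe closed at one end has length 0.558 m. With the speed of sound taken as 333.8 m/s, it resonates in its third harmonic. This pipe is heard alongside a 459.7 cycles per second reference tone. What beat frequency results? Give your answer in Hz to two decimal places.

11.04 Hz

Closed pipe (odd harmonics): f_n = n·v/(4L) = 3·333.8/(4·0.558) = 448.6559 Hz.
f_beat = |448.6559 − 459.7| = 11.04 Hz.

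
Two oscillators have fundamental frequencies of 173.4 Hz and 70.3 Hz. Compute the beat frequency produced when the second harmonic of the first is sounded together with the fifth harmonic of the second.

4.7 Hz

Second harmonic of the first: 2·173.4 = 346.8 Hz.
Fifth harmonic of the second: 5·70.3 = 351.5 Hz.
f_beat = |346.8 − 351.5| = 4.7 Hz.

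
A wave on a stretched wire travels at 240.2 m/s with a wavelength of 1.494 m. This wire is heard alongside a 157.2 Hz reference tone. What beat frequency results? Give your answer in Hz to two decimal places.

Source frequency f = v/λ = 240.2/1.494 = 160.7764 Hz.
f_beat = |160.7764 − 157.2| = 3.58 Hz.

3.58 Hz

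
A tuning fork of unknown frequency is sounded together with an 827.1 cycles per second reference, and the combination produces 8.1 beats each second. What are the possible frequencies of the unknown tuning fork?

819 Hz or 835.2 Hz

|f − 827.1| = 8.1, so f = 827.1 ± 8.1.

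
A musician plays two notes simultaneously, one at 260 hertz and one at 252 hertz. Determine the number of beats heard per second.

Beats arise from superposition of two nearby frequencies; the beat rate is |f₁ − f₂|.
|260 − 252| = 8 Hz.

8 Hz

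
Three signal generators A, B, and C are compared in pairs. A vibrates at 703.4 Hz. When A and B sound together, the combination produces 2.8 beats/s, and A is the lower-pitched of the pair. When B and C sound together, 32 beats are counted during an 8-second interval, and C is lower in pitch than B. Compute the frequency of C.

702.2 Hz

B is above A, so f_B = 703.4 + 2.8 = 706.2 Hz.
B–C: Beat frequency = 32/8 = 4 Hz.
C is below B, so f_C = 706.2 − 4 = 702.2 Hz.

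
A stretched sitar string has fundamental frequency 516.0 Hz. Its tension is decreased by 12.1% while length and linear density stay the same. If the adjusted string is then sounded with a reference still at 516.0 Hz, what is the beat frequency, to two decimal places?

32.22 Hz

For a string, f ∝ √T, so the new frequency is 516.0·√0.879 = 483.7758 Hz.
f_beat = |483.7758 − 516.0| = 32.22 Hz.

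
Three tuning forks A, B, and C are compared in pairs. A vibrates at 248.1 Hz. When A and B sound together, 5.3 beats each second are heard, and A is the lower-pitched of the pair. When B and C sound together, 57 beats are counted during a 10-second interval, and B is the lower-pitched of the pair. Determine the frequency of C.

259.1 Hz

B is above A, so f_B = 248.1 + 5.3 = 253.4 Hz.
B–C: Beat frequency = 57/10 = 5.7 Hz.
C is above B, so f_C = 253.4 + 5.7 = 259.1 Hz.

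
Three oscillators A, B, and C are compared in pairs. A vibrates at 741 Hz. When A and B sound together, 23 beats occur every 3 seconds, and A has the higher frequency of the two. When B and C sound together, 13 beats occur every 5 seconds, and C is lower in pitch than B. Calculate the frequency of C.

A–B: Beat frequency = 23/3 = 7.6667 Hz.
B is below A, so f_B = 741 − 7.6667 = 733.3333 Hz.
B–C: Beat frequency = 13/5 = 2.6 Hz.
C is below B, so f_C = 733.3333 − 2.6 = 730.7333 Hz.

730.7333 Hz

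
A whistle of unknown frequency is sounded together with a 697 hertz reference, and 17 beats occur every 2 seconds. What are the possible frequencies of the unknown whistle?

688.5 Hz or 705.5 Hz

Beat frequency = 17/2 = 8.5 Hz.
|f − 697| = 8.5, so f = 697 ± 8.5.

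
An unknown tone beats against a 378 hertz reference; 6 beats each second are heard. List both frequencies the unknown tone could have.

|f − 378| = 6, so f = 378 ± 6.

372 Hz or 384 Hz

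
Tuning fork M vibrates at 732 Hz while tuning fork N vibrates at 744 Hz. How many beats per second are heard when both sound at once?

12 Hz

f_beat = |f₁ − f₂|.
|732 − 744| = 12 Hz.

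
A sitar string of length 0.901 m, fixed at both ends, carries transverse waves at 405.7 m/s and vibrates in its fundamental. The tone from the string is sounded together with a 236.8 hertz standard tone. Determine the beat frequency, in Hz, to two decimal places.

For a string fixed at both ends, f_n = n·v/(2L) = 1·405.7/(2·0.901) = 225.1387 Hz.
f_beat = |225.1387 − 236.8| = 11.66 Hz.

11.66 Hz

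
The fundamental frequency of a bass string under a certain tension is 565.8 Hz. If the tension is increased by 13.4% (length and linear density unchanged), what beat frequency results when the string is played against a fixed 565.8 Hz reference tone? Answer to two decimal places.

36.72 Hz

For a string, f ∝ √T, so the new frequency is 565.8·√1.134 = 602.5172 Hz.
f_beat = |602.5172 − 565.8| = 36.72 Hz.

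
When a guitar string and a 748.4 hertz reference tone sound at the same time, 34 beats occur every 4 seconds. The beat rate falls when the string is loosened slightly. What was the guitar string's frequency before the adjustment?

756.9 Hz

Beat frequency = 34/4 = 8.5 Hz.
|f − 748.4| = 8.5, so the guitar string was at either 739.9 Hz or 756.9 Hz.
Reducing tension lowers a string's frequency; the adjustment lowers the guitar string's frequency.
The beat rate fell, so the adjustment moved the guitar string toward 748.4 Hz — it must have started above the reference.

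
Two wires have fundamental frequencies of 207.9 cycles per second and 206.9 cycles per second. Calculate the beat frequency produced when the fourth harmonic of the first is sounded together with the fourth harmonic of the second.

Fourth harmonic of the first: 4·207.9 = 831.6 Hz.
Fourth harmonic of the second: 4·206.9 = 827.6 Hz.
f_beat = |831.6 − 827.6| = 4.0 Hz.

4.0 Hz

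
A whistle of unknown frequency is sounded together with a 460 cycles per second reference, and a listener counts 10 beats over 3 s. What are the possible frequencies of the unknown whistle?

456.6667 Hz or 463.3333 Hz

Beat frequency = 10/3 = 3.3333 Hz.
|f − 460| = 3.3333, so f = 460 ± 3.3333.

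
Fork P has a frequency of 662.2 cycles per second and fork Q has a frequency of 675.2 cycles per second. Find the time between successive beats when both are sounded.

f_beat = |662.2 − 675.2| = 13 Hz.
Beat period T = 1 / f_beat = 1 / 13 s.

0.077 s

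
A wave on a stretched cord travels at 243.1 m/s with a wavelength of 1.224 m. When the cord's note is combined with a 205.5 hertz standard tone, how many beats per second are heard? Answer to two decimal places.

Source frequency f = v/λ = 243.1/1.224 = 198.6111 Hz.
f_beat = |198.6111 − 205.5| = 6.89 Hz.

6.89 Hz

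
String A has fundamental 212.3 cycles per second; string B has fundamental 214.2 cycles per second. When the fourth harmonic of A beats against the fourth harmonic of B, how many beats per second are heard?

7.6 Hz

Fourth harmonic of the first: 4·212.3 = 849.2 Hz.
Fourth harmonic of the second: 4·214.2 = 856.8 Hz.
f_beat = |849.2 − 856.8| = 7.6 Hz.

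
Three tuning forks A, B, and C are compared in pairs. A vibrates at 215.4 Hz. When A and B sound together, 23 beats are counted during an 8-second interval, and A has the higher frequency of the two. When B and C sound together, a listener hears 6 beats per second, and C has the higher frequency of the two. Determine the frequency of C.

A–B: Beat frequency = 23/8 = 2.875 Hz.
B is below A, so f_B = 215.4 − 2.875 = 212.525 Hz.
C is above B, so f_C = 212.525 + 6 = 218.525 Hz.

218.525 Hz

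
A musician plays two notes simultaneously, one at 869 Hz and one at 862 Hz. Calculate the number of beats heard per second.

7 Hz

Beats arise from superposition of two nearby frequencies; the beat rate is |f₁ − f₂|.
|869 − 862| = 7 Hz.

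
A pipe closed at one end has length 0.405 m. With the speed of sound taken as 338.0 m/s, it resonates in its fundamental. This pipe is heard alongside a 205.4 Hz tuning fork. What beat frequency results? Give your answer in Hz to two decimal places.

Closed pipe (odd harmonics): f_n = n·v/(4L) = 1·338.0/(4·0.405) = 208.6420 Hz.
f_beat = |208.6420 − 205.4| = 3.24 Hz.

3.24 Hz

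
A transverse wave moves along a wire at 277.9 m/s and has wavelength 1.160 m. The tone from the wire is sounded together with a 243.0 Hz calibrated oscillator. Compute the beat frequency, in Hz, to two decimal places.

Source frequency f = v/λ = 277.9/1.160 = 239.5690 Hz.
f_beat = |239.5690 − 243.0| = 3.43 Hz.

3.43 Hz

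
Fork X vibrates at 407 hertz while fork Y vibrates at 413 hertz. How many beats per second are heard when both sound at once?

6 Hz

Beats arise from superposition of two nearby frequencies; the beat rate is |f₁ − f₂|.
|407 − 413| = 6 Hz.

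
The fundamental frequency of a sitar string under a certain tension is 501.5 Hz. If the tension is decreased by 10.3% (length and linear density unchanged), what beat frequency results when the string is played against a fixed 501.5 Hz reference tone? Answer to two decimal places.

For a string, f ∝ √T, so the new frequency is 501.5·√0.897 = 474.9711 Hz.
f_beat = |474.9711 − 501.5| = 26.53 Hz.

26.53 Hz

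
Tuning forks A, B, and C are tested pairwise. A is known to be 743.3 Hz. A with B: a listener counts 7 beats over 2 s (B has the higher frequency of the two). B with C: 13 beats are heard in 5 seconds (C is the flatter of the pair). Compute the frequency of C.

A–B: Beat frequency = 7/2 = 3.5 Hz.
B is above A, so f_B = 743.3 + 3.5 = 746.8 Hz.
B–C: Beat frequency = 13/5 = 2.6 Hz.
C is below B, so f_C = 746.8 − 2.6 = 744.2 Hz.

744.2 Hz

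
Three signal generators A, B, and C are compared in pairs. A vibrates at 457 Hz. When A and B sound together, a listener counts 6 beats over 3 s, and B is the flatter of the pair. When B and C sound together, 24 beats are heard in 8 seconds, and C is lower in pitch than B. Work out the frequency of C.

452 Hz

A–B: Beat frequency = 6/3 = 2 Hz.
B is below A, so f_B = 457 − 2 = 455 Hz.
B–C: Beat frequency = 24/8 = 3 Hz.
C is below B, so f_C = 455 − 3 = 452 Hz.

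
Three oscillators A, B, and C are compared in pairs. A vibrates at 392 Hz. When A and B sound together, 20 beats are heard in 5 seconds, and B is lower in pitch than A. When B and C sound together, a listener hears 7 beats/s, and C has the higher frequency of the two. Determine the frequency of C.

A–B: Beat frequency = 20/5 = 4 Hz.
B is below A, so f_B = 392 − 4 = 388 Hz.
C is above B, so f_C = 388 + 7 = 395 Hz.

395 Hz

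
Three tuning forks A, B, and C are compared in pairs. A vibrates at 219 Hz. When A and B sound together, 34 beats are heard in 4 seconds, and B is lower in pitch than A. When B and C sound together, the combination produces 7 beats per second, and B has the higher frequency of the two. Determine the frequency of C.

A–B: Beat frequency = 34/4 = 8.5 Hz.
B is below A, so f_B = 219 − 8.5 = 210.5 Hz.
C is below B, so f_C = 210.5 − 7 = 203.5 Hz.

203.5 Hz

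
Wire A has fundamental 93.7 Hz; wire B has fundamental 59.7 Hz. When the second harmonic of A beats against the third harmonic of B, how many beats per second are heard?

8.3 Hz

Second harmonic of the first: 2·93.7 = 187.4 Hz.
Third harmonic of the second: 3·59.7 = 179.1 Hz.
f_beat = |187.4 − 179.1| = 8.3 Hz.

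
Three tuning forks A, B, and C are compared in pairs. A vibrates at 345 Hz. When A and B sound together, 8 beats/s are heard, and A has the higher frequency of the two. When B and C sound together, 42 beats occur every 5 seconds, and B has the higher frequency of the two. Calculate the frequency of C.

328.6 Hz

B is below A, so f_B = 345 − 8 = 337 Hz.
B–C: Beat frequency = 42/5 = 8.4 Hz.
C is below B, so f_C = 337 − 8.4 = 328.6 Hz.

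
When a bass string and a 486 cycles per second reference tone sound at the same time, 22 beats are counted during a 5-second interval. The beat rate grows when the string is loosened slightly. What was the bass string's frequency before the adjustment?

481.6 Hz

Beat frequency = 22/5 = 4.4 Hz.
|f − 486| = 4.4, so the bass string was at either 481.6 Hz or 490.4 Hz.
Reducing tension lowers a string's frequency; the adjustment lowers the bass string's frequency.
The beat rate rose, so the adjustment moved the bass string further from 486 Hz — it was already below the reference.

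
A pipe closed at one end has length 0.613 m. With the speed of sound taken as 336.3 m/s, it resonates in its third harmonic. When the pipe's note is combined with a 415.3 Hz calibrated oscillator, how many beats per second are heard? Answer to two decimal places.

3.84 Hz

Closed pipe (odd harmonics): f_n = n·v/(4L) = 3·336.3/(4·0.613) = 411.4600 Hz.
f_beat = |411.4600 − 415.3| = 3.84 Hz.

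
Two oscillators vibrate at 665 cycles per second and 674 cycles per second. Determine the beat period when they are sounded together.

0.111 s

f_beat = |665 − 674| = 9 Hz.
Beat period T = 1 / f_beat = 1 / 9 s.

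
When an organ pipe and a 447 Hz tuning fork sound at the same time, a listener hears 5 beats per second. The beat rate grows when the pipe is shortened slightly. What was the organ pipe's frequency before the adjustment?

452 Hz

|f − 447| = 5, so the organ pipe was at either 442 Hz or 452 Hz.
A shorter pipe has a higher fundamental; the adjustment raises the organ pipe's frequency.
The beat rate rose, so the adjustment moved the organ pipe further from 447 Hz — it was already above the reference.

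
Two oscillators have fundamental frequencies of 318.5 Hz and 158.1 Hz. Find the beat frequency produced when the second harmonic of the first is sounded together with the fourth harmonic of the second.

Second harmonic of the first: 2·318.5 = 637.0 Hz.
Fourth harmonic of the second: 4·158.1 = 632.4 Hz.
f_beat = |637.0 − 632.4| = 4.6 Hz.

4.6 Hz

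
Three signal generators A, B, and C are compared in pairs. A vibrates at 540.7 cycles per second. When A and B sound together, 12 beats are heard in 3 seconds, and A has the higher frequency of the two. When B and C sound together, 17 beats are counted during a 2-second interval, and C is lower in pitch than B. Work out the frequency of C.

528.2 Hz

A–B: Beat frequency = 12/3 = 4 Hz.
B is below A, so f_B = 540.7 − 4 = 536.7 Hz.
B–C: Beat frequency = 17/2 = 8.5 Hz.
C is below B, so f_C = 536.7 − 8.5 = 528.2 Hz.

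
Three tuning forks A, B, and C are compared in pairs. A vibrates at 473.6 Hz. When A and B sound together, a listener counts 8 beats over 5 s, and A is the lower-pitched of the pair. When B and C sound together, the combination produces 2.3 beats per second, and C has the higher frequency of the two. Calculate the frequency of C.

A–B: Beat frequency = 8/5 = 1.6 Hz.
B is above A, so f_B = 473.6 + 1.6 = 475.2 Hz.
C is above B, so f_C = 475.2 + 2.3 = 477.5 Hz.

477.5 Hz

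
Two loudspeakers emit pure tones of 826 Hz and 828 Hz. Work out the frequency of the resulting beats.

2 Hz

The beat frequency equals the magnitude of the frequency difference.
|826 − 828| = 2 Hz.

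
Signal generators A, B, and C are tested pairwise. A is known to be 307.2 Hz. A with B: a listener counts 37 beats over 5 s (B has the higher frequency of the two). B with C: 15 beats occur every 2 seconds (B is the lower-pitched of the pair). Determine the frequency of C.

A–B: Beat frequency = 37/5 = 7.4 Hz.
B is above A, so f_B = 307.2 + 7.4 = 314.6 Hz.
B–C: Beat frequency = 15/2 = 7.5 Hz.
C is above B, so f_C = 314.6 + 7.5 = 322.1 Hz.

322.1 Hz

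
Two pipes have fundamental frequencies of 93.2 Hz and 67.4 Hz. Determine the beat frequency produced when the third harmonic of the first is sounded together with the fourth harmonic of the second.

Third harmonic of the first: 3·93.2 = 279.6 Hz.
Fourth harmonic of the second: 4·67.4 = 269.6 Hz.
f_beat = |279.6 − 269.6| = 10.0 Hz.

10.0 Hz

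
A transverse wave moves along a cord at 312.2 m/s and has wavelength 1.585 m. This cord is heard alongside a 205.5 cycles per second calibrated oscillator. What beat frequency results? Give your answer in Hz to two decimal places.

Source frequency f = v/λ = 312.2/1.585 = 196.9716 Hz.
f_beat = |196.9716 − 205.5| = 8.53 Hz.

8.53 Hz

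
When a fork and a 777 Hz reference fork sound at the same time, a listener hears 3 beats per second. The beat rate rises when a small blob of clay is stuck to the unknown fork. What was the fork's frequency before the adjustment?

774 Hz

|f − 777| = 3, so the fork was at either 774 Hz or 780 Hz.
Adding mass to a fork lowers its frequency; the adjustment lowers the fork's frequency.
The beat rate rose, so the adjustment moved the fork further from 777 Hz — it was already below the reference.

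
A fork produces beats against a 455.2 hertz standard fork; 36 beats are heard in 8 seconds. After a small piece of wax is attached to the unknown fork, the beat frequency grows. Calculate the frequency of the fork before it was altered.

Beat frequency = 36/8 = 4.5 Hz.
|f − 455.2| = 4.5, so the fork was at either 450.7 Hz or 459.7 Hz.
Loading a fork with wax lowers its frequency; the adjustment lowers the fork's frequency.
The beat rate rose, so the adjustment moved the fork further from 455.2 Hz — it was already below the reference.

450.7 Hz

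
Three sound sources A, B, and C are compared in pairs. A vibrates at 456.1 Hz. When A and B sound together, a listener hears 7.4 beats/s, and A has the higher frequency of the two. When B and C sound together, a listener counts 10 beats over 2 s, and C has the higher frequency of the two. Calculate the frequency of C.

B is below A, so f_B = 456.1 − 7.4 = 448.7 Hz.
B–C: Beat frequency = 10/2 = 5 Hz.
C is above B, so f_C = 448.7 + 5 = 453.7 Hz.

453.7 Hz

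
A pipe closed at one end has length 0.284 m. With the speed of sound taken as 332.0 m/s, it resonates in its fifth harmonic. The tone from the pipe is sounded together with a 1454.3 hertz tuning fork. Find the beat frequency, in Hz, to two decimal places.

6.97 Hz

Closed pipe (odd harmonics): f_n = n·v/(4L) = 5·332.0/(4·0.284) = 1461.2676 Hz.
f_beat = |1461.2676 − 1454.3| = 6.97 Hz.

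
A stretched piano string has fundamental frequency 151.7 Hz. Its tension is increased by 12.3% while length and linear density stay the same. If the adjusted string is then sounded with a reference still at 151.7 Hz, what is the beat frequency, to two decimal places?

9.06 Hz

For a string, f ∝ √T, so the new frequency is 151.7·√1.123 = 160.7591 Hz.
f_beat = |160.7591 − 151.7| = 9.06 Hz.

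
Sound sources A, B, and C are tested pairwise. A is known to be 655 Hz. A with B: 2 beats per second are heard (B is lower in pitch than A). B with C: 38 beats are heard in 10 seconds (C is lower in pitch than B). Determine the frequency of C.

649.2 Hz

B is below A, so f_B = 655 − 2 = 653 Hz.
B–C: Beat frequency = 38/10 = 3.8 Hz.
C is below B, so f_C = 653 − 3.8 = 649.2 Hz.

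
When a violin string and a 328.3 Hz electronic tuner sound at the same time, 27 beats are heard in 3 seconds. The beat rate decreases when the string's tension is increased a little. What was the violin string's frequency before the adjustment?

319.3 Hz

Beat frequency = 27/3 = 9 Hz.
|f − 328.3| = 9, so the violin string was at either 319.3 Hz or 337.3 Hz.
Higher tension means higher frequency; the adjustment raises the violin string's frequency.
The beat rate fell, so the adjustment moved the violin string toward 328.3 Hz — it must have started below the reference.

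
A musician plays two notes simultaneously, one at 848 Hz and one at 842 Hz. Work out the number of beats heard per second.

f_beat = |f₁ − f₂|.
|848 − 842| = 6 Hz.

6 Hz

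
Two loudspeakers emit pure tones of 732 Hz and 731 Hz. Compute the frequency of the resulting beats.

f_beat = |f₁ − f₂|.
|732 − 731| = 1 Hz.

1 Hz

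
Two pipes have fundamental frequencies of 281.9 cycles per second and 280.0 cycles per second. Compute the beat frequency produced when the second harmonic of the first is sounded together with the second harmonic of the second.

3.8 Hz

Second harmonic of the first: 2·281.9 = 563.8 Hz.
Second harmonic of the second: 2·280.0 = 560.0 Hz.
f_beat = |563.8 − 560.0| = 3.8 Hz.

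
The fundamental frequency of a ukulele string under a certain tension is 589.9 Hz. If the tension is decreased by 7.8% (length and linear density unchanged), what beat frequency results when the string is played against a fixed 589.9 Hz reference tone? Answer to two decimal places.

23.47 Hz

For a string, f ∝ √T, so the new frequency is 589.9·√0.922 = 566.4269 Hz.
f_beat = |566.4269 − 589.9| = 23.47 Hz.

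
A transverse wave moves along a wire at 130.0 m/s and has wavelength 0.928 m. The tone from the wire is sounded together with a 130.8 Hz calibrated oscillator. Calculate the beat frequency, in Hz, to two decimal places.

Source frequency f = v/λ = 130.0/0.928 = 140.0862 Hz.
f_beat = |140.0862 − 130.8| = 9.29 Hz.

9.29 Hz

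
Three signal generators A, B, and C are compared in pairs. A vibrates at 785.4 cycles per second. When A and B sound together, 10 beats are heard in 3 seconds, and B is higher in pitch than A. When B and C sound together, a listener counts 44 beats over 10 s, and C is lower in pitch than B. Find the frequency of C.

A–B: Beat frequency = 10/3 = 3.3333 Hz.
B is above A, so f_B = 785.4 + 3.3333 = 788.7333 Hz.
B–C: Beat frequency = 44/10 = 4.4 Hz.
C is below B, so f_C = 788.7333 − 4.4 = 784.3333 Hz.

784.3333 Hz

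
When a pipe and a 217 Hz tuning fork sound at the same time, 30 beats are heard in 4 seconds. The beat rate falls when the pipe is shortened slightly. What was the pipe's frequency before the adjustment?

Beat frequency = 30/4 = 7.5 Hz.
|f − 217| = 7.5, so the pipe was at either 209.5 Hz or 224.5 Hz.
A shorter pipe has a higher fundamental; the adjustment raises the pipe's frequency.
The beat rate fell, so the adjustment moved the pipe toward 217 Hz — it must have started below the reference.

209.5 Hz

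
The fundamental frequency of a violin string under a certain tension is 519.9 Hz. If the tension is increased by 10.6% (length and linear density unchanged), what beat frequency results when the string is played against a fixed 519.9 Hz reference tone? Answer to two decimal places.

26.86 Hz

For a string, f ∝ √T, so the new frequency is 519.9·√1.106 = 546.7608 Hz.
f_beat = |546.7608 − 519.9| = 26.86 Hz.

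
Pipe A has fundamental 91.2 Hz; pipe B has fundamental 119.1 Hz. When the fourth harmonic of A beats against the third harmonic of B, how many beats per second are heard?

Fourth harmonic of the first: 4·91.2 = 364.8 Hz.
Third harmonic of the second: 3·119.1 = 357.3 Hz.
f_beat = |364.8 − 357.3| = 7.5 Hz.

7.5 Hz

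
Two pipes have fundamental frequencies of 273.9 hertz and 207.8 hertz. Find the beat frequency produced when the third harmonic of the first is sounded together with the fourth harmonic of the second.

9.5 Hz

Third harmonic of the first: 3·273.9 = 821.7 Hz.
Fourth harmonic of the second: 4·207.8 = 831.2 Hz.
f_beat = |821.7 − 831.2| = 9.5 Hz.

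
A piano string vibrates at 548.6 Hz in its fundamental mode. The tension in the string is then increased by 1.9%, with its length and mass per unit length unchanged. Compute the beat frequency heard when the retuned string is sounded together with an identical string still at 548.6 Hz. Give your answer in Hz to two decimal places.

5.19 Hz

For a string, f ∝ √T, so the new frequency is 548.6·√1.019 = 553.7872 Hz.
f_beat = |553.7872 − 548.6| = 5.19 Hz.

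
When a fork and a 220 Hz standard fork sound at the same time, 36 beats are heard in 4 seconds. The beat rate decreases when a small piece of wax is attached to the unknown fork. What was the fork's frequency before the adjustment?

Beat frequency = 36/4 = 9 Hz.
|f − 220| = 9, so the fork was at either 211 Hz or 229 Hz.
Loading a fork with wax lowers its frequency; the adjustment lowers the fork's frequency.
The beat rate fell, so the adjustment moved the fork toward 220 Hz — it must have started above the reference.

229 Hz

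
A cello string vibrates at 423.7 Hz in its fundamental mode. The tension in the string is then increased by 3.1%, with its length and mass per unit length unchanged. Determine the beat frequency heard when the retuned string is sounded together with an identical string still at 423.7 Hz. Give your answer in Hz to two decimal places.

6.52 Hz

For a string, f ∝ √T, so the new frequency is 423.7·√1.031 = 430.2172 Hz.
f_beat = |430.2172 − 423.7| = 6.52 Hz.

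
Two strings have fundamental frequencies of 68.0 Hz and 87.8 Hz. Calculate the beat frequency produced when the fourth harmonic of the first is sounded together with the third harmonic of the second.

Fourth harmonic of the first: 4·68.0 = 272.0 Hz.
Third harmonic of the second: 3·87.8 = 263.4 Hz.
f_beat = |272.0 − 263.4| = 8.6 Hz.

8.6 Hz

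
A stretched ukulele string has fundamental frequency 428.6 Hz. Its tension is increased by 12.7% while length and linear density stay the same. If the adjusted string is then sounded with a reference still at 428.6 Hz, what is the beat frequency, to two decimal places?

26.40 Hz

For a string, f ∝ √T, so the new frequency is 428.6·√1.127 = 455.0029 Hz.
f_beat = |455.0029 − 428.6| = 26.40 Hz.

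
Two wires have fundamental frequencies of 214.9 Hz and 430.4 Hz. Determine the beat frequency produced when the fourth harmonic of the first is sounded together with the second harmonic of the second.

Fourth harmonic of the first: 4·214.9 = 859.6 Hz.
Second harmonic of the second: 2·430.4 = 860.8 Hz.
f_beat = |859.6 − 860.8| = 1.2 Hz.

1.2 Hz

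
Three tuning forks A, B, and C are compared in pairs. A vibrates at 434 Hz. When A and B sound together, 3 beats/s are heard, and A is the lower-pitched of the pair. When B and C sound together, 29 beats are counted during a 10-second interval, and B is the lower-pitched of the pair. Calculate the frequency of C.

439.9 Hz

B is above A, so f_B = 434 + 3 = 437 Hz.
B–C: Beat frequency = 29/10 = 2.9 Hz.
C is above B, so f_C = 437 + 2.9 = 439.9 Hz.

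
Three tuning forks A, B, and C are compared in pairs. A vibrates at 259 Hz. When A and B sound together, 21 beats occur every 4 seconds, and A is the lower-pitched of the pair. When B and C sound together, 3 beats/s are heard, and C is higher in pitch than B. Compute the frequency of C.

A–B: Beat frequency = 21/4 = 5.25 Hz.
B is above A, so f_B = 259 + 5.25 = 264.25 Hz.
C is above B, so f_C = 264.25 + 3 = 267.25 Hz.

267.25 Hz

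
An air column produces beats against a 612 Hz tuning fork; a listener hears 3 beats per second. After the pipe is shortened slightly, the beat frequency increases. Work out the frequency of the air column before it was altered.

615 Hz

|f − 612| = 3, so the air column was at either 609 Hz or 615 Hz.
A shorter pipe has a higher fundamental; the adjustment raises the air column's frequency.
The beat rate rose, so the adjustment moved the air column further from 612 Hz — it was already above the reference.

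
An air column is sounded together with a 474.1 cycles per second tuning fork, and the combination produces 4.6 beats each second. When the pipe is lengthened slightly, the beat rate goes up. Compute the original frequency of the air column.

469.5 Hz

|f − 474.1| = 4.6, so the air column was at either 469.5 Hz or 478.7 Hz.
A longer pipe has a lower fundamental; the adjustment lowers the air column's frequency.
The beat rate rose, so the adjustment moved the air column further from 474.1 Hz — it was already below the reference.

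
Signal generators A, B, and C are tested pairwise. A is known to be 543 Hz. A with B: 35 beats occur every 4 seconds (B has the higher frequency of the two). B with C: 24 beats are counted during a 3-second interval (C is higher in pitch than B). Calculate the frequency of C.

559.75 Hz

A–B: Beat frequency = 35/4 = 8.75 Hz.
B is above A, so f_B = 543 + 8.75 = 551.75 Hz.
B–C: Beat frequency = 24/3 = 8 Hz.
C is above B, so f_C = 551.75 + 8 = 559.75 Hz.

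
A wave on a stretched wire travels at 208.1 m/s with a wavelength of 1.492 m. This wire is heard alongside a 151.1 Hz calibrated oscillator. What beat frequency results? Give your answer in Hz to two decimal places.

Source frequency f = v/λ = 208.1/1.492 = 139.4772 Hz.
f_beat = |139.4772 − 151.1| = 11.62 Hz.

11.62 Hz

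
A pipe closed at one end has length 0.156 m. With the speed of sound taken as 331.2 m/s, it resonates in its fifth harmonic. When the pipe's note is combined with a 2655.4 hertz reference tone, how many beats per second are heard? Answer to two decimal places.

Closed pipe (odd harmonics): f_n = n·v/(4L) = 5·331.2/(4·0.156) = 2653.8462 Hz.
f_beat = |2653.8462 − 2655.4| = 1.55 Hz.

1.55 Hz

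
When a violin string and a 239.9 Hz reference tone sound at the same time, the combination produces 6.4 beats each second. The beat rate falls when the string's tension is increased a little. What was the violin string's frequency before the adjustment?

233.5 Hz

|f − 239.9| = 6.4, so the violin string was at either 233.5 Hz or 246.3 Hz.
Higher tension means higher frequency; the adjustment raises the violin string's frequency.
The beat rate fell, so the adjustment moved the violin string toward 239.9 Hz — it must have started below the reference.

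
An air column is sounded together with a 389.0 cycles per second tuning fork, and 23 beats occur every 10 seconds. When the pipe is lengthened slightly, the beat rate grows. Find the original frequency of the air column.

Beat frequency = 23/10 = 2.3 Hz.
|f − 389.0| = 2.3, so the air column was at either 386.7 Hz or 391.3 Hz.
A longer pipe has a lower fundamental; the adjustment lowers the air column's frequency.
The beat rate rose, so the adjustment moved the air column further from 389.0 Hz — it was already below the reference.

386.7 Hz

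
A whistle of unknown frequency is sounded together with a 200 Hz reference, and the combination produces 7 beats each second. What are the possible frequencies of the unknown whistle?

|f − 200| = 7, so f = 200 ± 7.

193 Hz or 207 Hz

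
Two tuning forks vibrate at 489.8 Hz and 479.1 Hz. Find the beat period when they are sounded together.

0.093 s

f_beat = |489.8 − 479.1| = 10.7 Hz.
Beat period T = 1 / f_beat = 1 / 10.7 s.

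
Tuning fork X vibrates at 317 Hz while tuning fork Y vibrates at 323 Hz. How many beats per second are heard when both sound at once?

f_beat = |f₁ − f₂|.
|317 − 323| = 6 Hz.

6 Hz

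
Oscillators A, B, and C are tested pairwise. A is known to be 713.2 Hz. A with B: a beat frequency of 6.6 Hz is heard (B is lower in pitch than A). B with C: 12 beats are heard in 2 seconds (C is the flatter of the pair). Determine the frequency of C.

700.6 Hz

B is below A, so f_B = 713.2 − 6.6 = 706.6 Hz.
B–C: Beat frequency = 12/2 = 6 Hz.
C is below B, so f_C = 706.6 − 6 = 700.6 Hz.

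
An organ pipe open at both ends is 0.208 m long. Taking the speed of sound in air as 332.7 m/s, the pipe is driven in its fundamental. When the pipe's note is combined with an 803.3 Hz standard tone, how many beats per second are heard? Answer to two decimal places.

3.54 Hz

Open pipe: f_n = n·v/(2L) = 1·332.7/(2·0.208) = 799.7596 Hz.
f_beat = |799.7596 − 803.3| = 3.54 Hz.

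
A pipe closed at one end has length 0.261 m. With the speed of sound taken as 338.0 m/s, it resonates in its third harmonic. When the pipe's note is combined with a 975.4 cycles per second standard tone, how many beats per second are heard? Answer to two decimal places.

Closed pipe (odd harmonics): f_n = n·v/(4L) = 3·338.0/(4·0.261) = 971.2644 Hz.
f_beat = |971.2644 − 975.4| = 4.14 Hz.

4.14 Hz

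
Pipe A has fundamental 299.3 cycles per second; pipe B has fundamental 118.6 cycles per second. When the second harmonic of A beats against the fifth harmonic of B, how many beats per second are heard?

5.6 Hz

Second harmonic of the first: 2·299.3 = 598.6 Hz.
Fifth harmonic of the second: 5·118.6 = 593.0 Hz.
f_beat = |598.6 − 593.0| = 5.6 Hz.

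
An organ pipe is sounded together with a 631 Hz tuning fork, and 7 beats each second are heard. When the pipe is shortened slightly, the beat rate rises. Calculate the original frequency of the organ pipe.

638 Hz

|f − 631| = 7, so the organ pipe was at either 624 Hz or 638 Hz.
A shorter pipe has a higher fundamental; the adjustment raises the organ pipe's frequency.
The beat rate rose, so the adjustment moved the organ pipe further from 631 Hz — it was already above the reference.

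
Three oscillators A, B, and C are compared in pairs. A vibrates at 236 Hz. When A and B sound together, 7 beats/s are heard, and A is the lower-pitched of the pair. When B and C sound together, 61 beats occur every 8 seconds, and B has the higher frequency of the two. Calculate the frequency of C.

235.375 Hz

B is above A, so f_B = 236 + 7 = 243 Hz.
B–C: Beat frequency = 61/8 = 7.625 Hz.
C is below B, so f_C = 243 − 7.625 = 235.375 Hz.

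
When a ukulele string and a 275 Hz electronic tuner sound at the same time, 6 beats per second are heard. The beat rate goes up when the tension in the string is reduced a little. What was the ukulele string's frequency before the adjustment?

269 Hz

|f − 275| = 6, so the ukulele string was at either 269 Hz or 281 Hz.
Lower tension means lower frequency; the adjustment lowers the ukulele string's frequency.
The beat rate rose, so the adjustment moved the ukulele string further from 275 Hz — it was already below the reference.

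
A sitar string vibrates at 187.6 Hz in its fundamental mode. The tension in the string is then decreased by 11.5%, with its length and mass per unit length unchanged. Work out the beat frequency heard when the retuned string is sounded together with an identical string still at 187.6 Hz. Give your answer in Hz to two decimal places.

For a string, f ∝ √T, so the new frequency is 187.6·√0.885 = 176.4836 Hz.
f_beat = |176.4836 − 187.6| = 11.12 Hz.

11.12 Hz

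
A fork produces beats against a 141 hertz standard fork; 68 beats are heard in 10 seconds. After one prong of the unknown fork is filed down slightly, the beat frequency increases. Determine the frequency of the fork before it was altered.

147.8 Hz

Beat frequency = 68/10 = 6.8 Hz.
|f − 141| = 6.8, so the fork was at either 134.2 Hz or 147.8 Hz.
Filing a prong removes mass and raises the fork's frequency; the adjustment raises the fork's frequency.
The beat rate rose, so the adjustment moved the fork further from 141 Hz — it was already above the reference.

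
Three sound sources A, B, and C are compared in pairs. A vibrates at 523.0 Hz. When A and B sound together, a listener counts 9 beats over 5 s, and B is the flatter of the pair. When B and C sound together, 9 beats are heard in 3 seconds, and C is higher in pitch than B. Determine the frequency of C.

524.2 Hz

A–B: Beat frequency = 9/5 = 1.8 Hz.
B is below A, so f_B = 523.0 − 1.8 = 521.2 Hz.
B–C: Beat frequency = 9/3 = 3 Hz.
C is above B, so f_C = 521.2 + 3 = 524.2 Hz.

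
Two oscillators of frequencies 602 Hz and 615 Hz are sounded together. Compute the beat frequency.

Beats arise from superposition of two nearby frequencies; the beat rate is |f₁ − f₂|.
|602 − 615| = 13 Hz.

13 Hz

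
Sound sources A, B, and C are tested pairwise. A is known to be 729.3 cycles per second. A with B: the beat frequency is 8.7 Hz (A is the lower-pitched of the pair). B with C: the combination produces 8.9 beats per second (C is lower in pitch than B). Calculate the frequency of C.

729.1 Hz

B is above A, so f_B = 729.3 + 8.7 = 738 Hz.
C is below B, so f_C = 738 − 8.9 = 729.1 Hz.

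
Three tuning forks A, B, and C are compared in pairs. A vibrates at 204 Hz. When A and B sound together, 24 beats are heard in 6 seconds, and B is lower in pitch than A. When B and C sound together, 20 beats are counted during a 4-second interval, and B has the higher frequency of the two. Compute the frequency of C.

195 Hz

A–B: Beat frequency = 24/6 = 4 Hz.
B is below A, so f_B = 204 − 4 = 200 Hz.
B–C: Beat frequency = 20/4 = 5 Hz.
C is below B, so f_C = 200 − 5 = 195 Hz.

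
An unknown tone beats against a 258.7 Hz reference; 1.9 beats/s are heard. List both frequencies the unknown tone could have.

256.8 Hz or 260.6 Hz

|f − 258.7| = 1.9, so f = 258.7 ± 1.9.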